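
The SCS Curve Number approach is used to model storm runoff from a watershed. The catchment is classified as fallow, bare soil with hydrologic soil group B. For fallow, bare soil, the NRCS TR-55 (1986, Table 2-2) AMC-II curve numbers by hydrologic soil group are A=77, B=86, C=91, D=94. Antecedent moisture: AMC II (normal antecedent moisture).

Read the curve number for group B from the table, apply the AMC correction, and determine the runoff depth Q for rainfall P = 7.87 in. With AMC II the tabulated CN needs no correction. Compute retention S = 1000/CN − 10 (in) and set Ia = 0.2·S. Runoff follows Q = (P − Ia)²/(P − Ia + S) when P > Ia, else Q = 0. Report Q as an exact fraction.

Q = 1052418481/169596300 in ≈ 6.205 in

NRCS table: fallow, bare soil, soil group B → CN(II) = 86
Average conditions: CN = 86 (no AMC adjustment).
Retention S: 1000/CN − 10 with CN=86.000 → S = 70/43 ≈ 1.628 in
Ia = 0.2S: 0.2·1.628 = 0.326 in (exactly 14/43)
Excess rainfall: 7.870 − 0.326 = 7.544 in; P > Ia so Q > 0
Q = (32441/4300)²/((32441/4300) + 70/43) = (1052418481/18490000)/(39441/4300) = 1052418481/169596300 in ≈ 6.205 in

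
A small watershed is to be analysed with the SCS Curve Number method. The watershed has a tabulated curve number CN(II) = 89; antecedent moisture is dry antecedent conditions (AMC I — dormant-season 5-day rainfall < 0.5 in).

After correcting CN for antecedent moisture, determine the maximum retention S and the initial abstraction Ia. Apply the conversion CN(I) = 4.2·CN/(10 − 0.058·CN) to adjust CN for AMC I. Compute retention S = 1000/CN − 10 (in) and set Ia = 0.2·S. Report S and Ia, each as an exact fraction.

S = 5500/1869 in ≈ 2.943 in; Ia = 1100/1869 in ≈ 0.589 in

Adjust CN=89 to AMC I: 4.2·89/(10 − 0.058·89) → (1869/5) ÷ (2419/500) = 186900/2419 ≈ 77.263
Retention S: 1000/CN − 10 with CN=77.263 → S = 5500/1869 ≈ 2.943 in
Ia = 0.2S: 0.2·2.943 = 0.589 in (exactly 1100/1869)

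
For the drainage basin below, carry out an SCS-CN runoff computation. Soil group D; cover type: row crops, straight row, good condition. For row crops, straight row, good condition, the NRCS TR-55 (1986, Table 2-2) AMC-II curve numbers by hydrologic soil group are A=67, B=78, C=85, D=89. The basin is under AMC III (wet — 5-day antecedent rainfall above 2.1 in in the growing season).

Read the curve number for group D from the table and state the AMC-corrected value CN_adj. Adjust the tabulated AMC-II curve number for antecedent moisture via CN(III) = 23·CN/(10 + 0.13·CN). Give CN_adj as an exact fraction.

NRCS table: row crops, straight row, good condition, soil group D → CN(II) = 89
Wet (AMC III): CN(III) = 23·89/(10 + 0.13·89) = 2047/(2157/100) = 204700/2157 ≈ 94.900

CN_adj = 204700/2157 ≈ 94.900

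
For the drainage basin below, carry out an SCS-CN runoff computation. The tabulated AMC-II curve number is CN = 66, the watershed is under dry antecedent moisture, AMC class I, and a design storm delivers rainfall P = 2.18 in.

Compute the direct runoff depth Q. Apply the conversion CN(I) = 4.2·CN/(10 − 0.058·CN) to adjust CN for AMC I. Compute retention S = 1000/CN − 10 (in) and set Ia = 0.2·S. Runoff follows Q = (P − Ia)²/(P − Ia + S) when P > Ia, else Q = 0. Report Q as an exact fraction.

Adjust CN=66 to AMC I: 4.2·66/(10 − 0.058·66) → (1386/5) ÷ (1543/250) = 69300/1543 ≈ 44.913
Retention S: 1000/CN − 10 with CN=44.913 → S = 8500/693 ≈ 12.266 in
Initial abstraction Ia = S/5 = (8500/693)/5 = 1700/693 ≈ 2.453 in
P = 2.180 ≤ Ia = 2.453 in: entire storm abstracted, Q = 0.

Q = 0 in ≈ 0.000 in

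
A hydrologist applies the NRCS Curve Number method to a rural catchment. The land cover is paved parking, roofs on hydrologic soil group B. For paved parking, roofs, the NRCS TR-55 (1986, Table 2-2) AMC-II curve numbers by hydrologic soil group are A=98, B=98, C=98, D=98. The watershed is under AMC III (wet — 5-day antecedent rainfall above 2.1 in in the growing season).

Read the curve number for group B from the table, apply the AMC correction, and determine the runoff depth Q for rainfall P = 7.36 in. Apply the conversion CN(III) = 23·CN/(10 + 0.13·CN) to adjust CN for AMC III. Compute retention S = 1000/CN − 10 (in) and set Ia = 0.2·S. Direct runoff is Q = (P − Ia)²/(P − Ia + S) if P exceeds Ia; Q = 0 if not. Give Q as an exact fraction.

Q = 5349296178/737367925 in ≈ 7.255 in

NRCS table: paved parking, roofs, soil group B → CN(II) = 98
Wet (AMC III): CN(III) = 23·98/(10 + 0.13·98) = 2254/(1137/50) = 112700/1137 ≈ 99.120
Max retention: S = 1000/(112700/1137) − 10 = 100/1127 in (≈ 0.089 in)
Ia = 0.2S: 0.2·0.089 = 0.018 in (exactly 20/1127)
P − Ia = 7.360 − 0.018 = 206868/28175 ≈ 7.342 in (> 0, runoff occurs)
Runoff Q = (P−Ia)²/(P−Ia+S) = (7.342)²/(7.342+0.089) = 5349296178/737367925 ≈ 7.255 in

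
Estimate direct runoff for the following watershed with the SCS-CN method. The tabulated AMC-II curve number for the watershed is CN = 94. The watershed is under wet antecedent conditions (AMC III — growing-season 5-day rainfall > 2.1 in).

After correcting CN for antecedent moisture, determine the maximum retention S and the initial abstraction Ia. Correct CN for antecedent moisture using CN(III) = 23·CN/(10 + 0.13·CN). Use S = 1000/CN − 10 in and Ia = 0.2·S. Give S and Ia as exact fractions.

Wet (AMC III): CN(III) = 23·94/(10 + 0.13·94) = 2162/(1111/50) = 108100/1111 ≈ 97.300
S = 1000/(108100/1111) − 10 = 300/1081 in ≈ 0.278 in
Initial abstraction Ia = S/5 = (300/1081)/5 = 60/1081 ≈ 0.056 in

S = 300/1081 in ≈ 0.278 in; Ia = 60/1081 in ≈ 0.056 in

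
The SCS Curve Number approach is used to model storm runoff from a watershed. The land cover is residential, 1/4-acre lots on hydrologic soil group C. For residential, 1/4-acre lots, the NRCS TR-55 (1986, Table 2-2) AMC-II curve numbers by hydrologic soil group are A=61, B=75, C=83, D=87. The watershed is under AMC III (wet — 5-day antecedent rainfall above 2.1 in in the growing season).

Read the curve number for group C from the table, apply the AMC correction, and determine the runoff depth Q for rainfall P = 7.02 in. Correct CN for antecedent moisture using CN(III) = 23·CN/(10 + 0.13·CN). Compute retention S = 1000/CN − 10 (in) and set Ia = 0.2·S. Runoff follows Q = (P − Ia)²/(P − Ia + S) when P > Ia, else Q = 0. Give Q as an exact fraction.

Q = 426486057481/70447731550 in ≈ 6.054 in

NRCS table: residential, 1/4-acre lots, soil group C → CN(II) = 83
Wet (AMC III): CN(III) = 23·83/(10 + 0.13·83) = 1909/(2079/100) = 190900/2079 ≈ 91.823
S = 1000/(190900/2079) − 10 = 1700/1909 in ≈ 0.891 in
Ia = 0.2S: 0.2·0.891 = 0.178 in (exactly 340/1909)
P − Ia = 7.020 − 0.178 = 653059/95450 ≈ 6.842 in (> 0, runoff occurs)
Q: (653059/95450)² ÷ (738059/95450) = 426486057481/70447731550 in (≈ 6.054 in)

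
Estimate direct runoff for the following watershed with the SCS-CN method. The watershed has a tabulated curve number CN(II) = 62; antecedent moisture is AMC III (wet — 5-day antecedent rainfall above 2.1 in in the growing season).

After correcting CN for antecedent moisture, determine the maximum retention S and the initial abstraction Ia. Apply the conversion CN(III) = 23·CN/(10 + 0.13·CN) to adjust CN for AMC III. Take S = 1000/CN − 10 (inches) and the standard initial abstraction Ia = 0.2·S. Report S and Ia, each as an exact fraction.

CN(III) from CN(II)=62: (23·62)/(10 + 0.13·62) = 71300/903 ≈ 78.959
S = 1000/(71300/903) − 10 = 1900/713 in ≈ 2.665 in
Initial abstraction Ia = S/5 = (1900/713)/5 = 380/713 ≈ 0.533 in

S = 1900/713 in ≈ 2.665 in; Ia = 380/713 in ≈ 0.533 in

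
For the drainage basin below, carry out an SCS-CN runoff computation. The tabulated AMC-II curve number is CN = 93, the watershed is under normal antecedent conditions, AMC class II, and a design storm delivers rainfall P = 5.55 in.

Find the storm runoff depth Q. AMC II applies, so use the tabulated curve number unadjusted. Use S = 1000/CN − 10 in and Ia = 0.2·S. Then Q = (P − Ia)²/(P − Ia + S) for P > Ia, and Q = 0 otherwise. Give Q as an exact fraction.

CN(II) = 93; AMC II needs no correction.
Retention S: 1000/CN − 10 with CN=93.000 → S = 70/93 ≈ 0.753 in
Initial abstraction Ia = S/5 = (70/93)/5 = 14/93 ≈ 0.151 in
Since P=5.550 > Ia=0.151: effective rainfall P−Ia = 10043/1860 in
Q: (10043/1860)² ÷ (11443/1860) = 100861849/21283980 in (≈ 4.739 in)

Q = 100861849/21283980 in ≈ 4.739 in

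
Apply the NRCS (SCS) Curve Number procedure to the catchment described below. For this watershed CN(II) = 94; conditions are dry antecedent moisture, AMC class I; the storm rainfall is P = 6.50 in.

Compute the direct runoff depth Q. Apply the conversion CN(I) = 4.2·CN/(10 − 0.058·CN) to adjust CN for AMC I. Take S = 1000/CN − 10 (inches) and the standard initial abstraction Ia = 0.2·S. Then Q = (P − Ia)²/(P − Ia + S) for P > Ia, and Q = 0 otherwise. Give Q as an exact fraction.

Dry (AMC I): CN(I) = 4.2·94/(10 − 0.058·94) = (1974/5)/(1137/250) = 32900/379 ≈ 86.807
S = 1000/(32900/379) − 10 = 500/329 in ≈ 1.520 in
Ia = 0.2·(500/329) = 100/329 in ≈ 0.304 in
Since P=6.500 > Ia=0.304: effective rainfall P−Ia = 4077/658 in
Q: (4077/658)² ÷ (5077/658) = 16621929/3340666 in (≈ 4.976 in)

Q = 16621929/3340666 in ≈ 4.976 in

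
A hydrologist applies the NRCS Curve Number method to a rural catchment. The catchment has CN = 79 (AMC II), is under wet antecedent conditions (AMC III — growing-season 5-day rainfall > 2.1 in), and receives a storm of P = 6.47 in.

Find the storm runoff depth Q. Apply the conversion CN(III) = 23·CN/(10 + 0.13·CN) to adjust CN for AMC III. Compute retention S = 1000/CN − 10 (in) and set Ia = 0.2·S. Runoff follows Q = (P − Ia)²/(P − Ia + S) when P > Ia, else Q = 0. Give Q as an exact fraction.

CN(III) from CN(II)=79: (23·79)/(10 + 0.13·79) = 181700/2027 ≈ 89.640
S = 1000/(181700/2027) − 10 = 2100/1817 in ≈ 1.156 in
Ia = 0.2·(2100/1817) = 420/1817 in ≈ 0.231 in
P − Ia = 6.470 − 0.231 = 1133599/181700 ≈ 6.239 in (> 0, runoff occurs)
Q = (1133599/181700)²/((1133599/181700) + 2100/1817) = (1285046692801/33014890000)/(1343599/181700) = 1285046692801/244131938300 in ≈ 5.264 in

Q = 1285046692801/244131938300 in ≈ 5.264 in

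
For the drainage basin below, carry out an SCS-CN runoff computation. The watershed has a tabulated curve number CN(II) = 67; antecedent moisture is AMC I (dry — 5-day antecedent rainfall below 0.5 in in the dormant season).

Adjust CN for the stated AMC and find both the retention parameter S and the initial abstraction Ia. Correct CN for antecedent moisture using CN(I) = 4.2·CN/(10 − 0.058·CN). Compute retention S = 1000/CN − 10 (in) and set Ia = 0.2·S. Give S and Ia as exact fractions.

Adjust CN=67 to AMC I: 4.2·67/(10 − 0.058·67) → (1407/5) ÷ (3057/500) = 46900/1019 ≈ 46.026
S = 1000/(46900/1019) − 10 = 5500/469 in ≈ 11.727 in
Ia = 0.2S: 0.2·11.727 = 2.345 in (exactly 1100/469)

S = 5500/469 in ≈ 11.727 in; Ia = 1100/469 in ≈ 2.345 in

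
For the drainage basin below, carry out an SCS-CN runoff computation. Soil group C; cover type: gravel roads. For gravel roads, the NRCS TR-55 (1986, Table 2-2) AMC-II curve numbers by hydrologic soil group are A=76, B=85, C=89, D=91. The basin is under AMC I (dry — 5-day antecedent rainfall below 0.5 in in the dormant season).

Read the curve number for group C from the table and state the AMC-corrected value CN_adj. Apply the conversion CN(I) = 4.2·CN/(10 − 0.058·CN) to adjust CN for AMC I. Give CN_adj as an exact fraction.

NRCS table: gravel roads, soil group C → CN(II) = 89
Adjust CN=89 to AMC I: 4.2·89/(10 − 0.058·89) → (1869/5) ÷ (2419/500) = 186900/2419 ≈ 77.263

CN_adj = 186900/2419 ≈ 77.263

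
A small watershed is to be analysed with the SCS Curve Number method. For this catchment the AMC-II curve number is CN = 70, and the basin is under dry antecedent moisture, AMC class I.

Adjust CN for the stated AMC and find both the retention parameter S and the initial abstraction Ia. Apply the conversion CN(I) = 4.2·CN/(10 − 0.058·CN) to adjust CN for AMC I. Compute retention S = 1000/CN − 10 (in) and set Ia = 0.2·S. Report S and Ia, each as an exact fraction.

Dry (AMC I): CN(I) = 4.2·70/(10 − 0.058·70) = 294/(297/50) = 4900/99 ≈ 49.495
Retention S: 1000/CN − 10 with CN=49.495 → S = 500/49 ≈ 10.204 in
Ia = 0.2·(500/49) = 100/49 in ≈ 2.041 in

S = 500/49 in ≈ 10.204 in; Ia = 100/49 in ≈ 2.041 in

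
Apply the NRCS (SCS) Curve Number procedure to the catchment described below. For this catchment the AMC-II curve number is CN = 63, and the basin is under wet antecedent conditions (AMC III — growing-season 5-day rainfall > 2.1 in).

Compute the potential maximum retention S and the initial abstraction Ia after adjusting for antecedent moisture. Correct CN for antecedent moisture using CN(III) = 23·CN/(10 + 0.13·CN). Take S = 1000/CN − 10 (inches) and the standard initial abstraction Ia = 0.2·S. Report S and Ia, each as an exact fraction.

Adjust CN=63 to AMC III: 23·63/(10 + 0.13·63) → 1449 ÷ (1819/100) = 144900/1819 ≈ 79.659
Max retention: S = 1000/(144900/1819) − 10 = 3700/1449 in (≈ 2.553 in)
Ia = 0.2S: 0.2·2.553 = 0.511 in (exactly 740/1449)

S = 3700/1449 in ≈ 2.553 in; Ia = 740/1449 in ≈ 0.511 in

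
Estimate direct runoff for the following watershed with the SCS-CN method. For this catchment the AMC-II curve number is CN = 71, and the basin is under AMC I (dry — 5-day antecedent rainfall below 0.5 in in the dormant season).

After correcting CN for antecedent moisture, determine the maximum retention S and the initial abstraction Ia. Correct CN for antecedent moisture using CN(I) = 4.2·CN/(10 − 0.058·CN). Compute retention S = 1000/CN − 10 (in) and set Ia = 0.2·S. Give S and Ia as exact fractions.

Adjust CN=71 to AMC I: 4.2·71/(10 − 0.058·71) → (1491/5) ÷ (2941/500) = 149100/2941 ≈ 50.697
S = 1000/(149100/2941) − 10 = 14500/1491 in ≈ 9.725 in
Initial abstraction Ia = S/5 = (14500/1491)/5 = 2900/1491 ≈ 1.945 in

S = 14500/1491 in ≈ 9.725 in; Ia = 2900/1491 in ≈ 1.945 in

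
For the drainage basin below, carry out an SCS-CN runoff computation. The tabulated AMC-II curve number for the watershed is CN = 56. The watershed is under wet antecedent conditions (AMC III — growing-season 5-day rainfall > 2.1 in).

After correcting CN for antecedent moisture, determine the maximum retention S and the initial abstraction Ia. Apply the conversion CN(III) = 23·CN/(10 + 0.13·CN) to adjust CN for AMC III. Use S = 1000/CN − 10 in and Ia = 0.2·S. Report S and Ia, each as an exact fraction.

Adjust CN=56 to AMC III: 23·56/(10 + 0.13·56) → 1288 ÷ (432/25) = 4025/54 ≈ 74.537
Retention S: 1000/CN − 10 with CN=74.537 → S = 550/161 ≈ 3.416 in
Ia = 0.2S: 0.2·3.416 = 0.683 in (exactly 110/161)

S = 550/161 in ≈ 3.416 in; Ia = 110/161 in ≈ 0.683 in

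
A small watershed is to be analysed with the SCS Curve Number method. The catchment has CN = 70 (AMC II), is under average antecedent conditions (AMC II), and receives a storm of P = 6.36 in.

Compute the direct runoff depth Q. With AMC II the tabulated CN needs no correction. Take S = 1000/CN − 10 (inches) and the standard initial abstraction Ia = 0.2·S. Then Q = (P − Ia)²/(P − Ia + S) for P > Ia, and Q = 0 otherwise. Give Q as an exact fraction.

Q = 309123/99925 in ≈ 3.094 in

AMC II — tabulated CN = 70 applies directly.
S = 1000/70 − 10 = 30/7 in ≈ 4.286 in
Ia = 0.2·(30/7) = 6/7 in ≈ 0.857 in
Since P=6.360 > Ia=0.857: effective rainfall P−Ia = 963/175 in
Q = (963/175)²/((963/175) + 30/7) = (927369/30625)/(1713/175) = 309123/99925 in ≈ 3.094 in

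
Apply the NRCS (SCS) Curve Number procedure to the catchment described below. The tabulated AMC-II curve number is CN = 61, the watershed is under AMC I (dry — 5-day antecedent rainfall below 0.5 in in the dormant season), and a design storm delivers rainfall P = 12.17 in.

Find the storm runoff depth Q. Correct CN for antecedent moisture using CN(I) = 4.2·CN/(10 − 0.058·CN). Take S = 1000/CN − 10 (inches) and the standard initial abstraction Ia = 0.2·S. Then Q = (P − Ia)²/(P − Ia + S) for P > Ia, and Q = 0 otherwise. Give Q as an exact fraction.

Dry (AMC I): CN(I) = 4.2·61/(10 − 0.058·61) = (1281/5)/(3231/500) = 42700/1077 ≈ 39.647
Retention S: 1000/CN − 10 with CN=39.647 → S = 6500/427 ≈ 15.222 in
Ia = 0.2·(6500/427) = 1300/427 in ≈ 3.044 in
P − Ia = 12.170 − 3.044 = 389659/42700 ≈ 9.126 in (> 0, runoff occurs)
Runoff Q = (P−Ia)²/(P−Ia+S) = (9.126)²/(9.126+15.222) = 151834136281/44393439300 ≈ 3.420 in

Q = 151834136281/44393439300 in ≈ 3.420 in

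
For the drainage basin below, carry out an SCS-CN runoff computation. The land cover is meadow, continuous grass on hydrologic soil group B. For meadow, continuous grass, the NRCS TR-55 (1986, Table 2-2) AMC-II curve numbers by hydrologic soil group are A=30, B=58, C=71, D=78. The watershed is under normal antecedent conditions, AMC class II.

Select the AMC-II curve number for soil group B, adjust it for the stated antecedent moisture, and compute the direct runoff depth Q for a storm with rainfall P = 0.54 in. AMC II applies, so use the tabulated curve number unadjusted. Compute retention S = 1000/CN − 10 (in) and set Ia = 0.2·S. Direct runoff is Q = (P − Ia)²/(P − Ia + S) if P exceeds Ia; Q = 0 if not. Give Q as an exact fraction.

NRCS table: meadow, continuous grass, soil group B → CN(II) = 58
CN(II) = 58; AMC II needs no correction.
S = 1000/58 − 10 = 210/29 in ≈ 7.241 in
Ia = 0.2S: 0.2·7.241 = 1.448 in (exactly 42/29)
P = 0.540 ≤ Ia = 1.448 in: entire storm abstracted, Q = 0.

Q = 0 in ≈ 0.000 in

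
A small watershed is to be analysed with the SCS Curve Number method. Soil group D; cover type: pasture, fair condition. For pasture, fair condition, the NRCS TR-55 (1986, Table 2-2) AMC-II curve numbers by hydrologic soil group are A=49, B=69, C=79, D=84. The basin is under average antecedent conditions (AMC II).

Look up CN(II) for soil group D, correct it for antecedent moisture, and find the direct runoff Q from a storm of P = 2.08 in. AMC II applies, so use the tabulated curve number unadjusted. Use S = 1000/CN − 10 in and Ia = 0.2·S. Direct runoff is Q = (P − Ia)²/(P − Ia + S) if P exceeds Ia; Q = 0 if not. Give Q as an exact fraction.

NRCS table: pasture, fair condition, soil group D → CN(II) = 84
Average conditions: CN = 84 (no AMC adjustment).
Max retention: S = 1000/84 − 10 = 40/21 in (≈ 1.905 in)
Ia = 0.2·(40/21) = 8/21 in ≈ 0.381 in
Since P=2.080 > Ia=0.381: effective rainfall P−Ia = 892/525 in
Runoff Q = (P−Ia)²/(P−Ia+S) = (1.699)²/(1.699+1.905) = 198916/248325 ≈ 0.801 in

Q = 198916/248325 in ≈ 0.801 in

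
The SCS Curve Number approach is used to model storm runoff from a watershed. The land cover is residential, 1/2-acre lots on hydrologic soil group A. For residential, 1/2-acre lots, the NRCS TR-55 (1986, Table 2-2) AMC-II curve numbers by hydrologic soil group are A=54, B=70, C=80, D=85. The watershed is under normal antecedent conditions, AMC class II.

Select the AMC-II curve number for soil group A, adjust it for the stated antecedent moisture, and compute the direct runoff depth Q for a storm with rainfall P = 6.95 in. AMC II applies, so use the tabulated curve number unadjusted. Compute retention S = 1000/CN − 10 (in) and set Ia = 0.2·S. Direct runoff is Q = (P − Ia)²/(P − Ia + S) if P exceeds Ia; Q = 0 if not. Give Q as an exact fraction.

Q = 8025889/4013820 in ≈ 2.000 in

NRCS table: residential, 1/2-acre lots, soil group A → CN(II) = 54
Average conditions: CN = 54 (no AMC adjustment).
Retention S: 1000/CN − 10 with CN=54.000 → S = 230/27 ≈ 8.519 in
Initial abstraction Ia = S/5 = (230/27)/5 = 46/27 ≈ 1.704 in
Excess rainfall: 6.950 − 1.704 = 5.246 in; P > Ia so Q > 0
Q = (2833/540)²/((2833/540) + 230/27) = (8025889/291600)/(7433/540) = 8025889/4013820 in ≈ 2.000 in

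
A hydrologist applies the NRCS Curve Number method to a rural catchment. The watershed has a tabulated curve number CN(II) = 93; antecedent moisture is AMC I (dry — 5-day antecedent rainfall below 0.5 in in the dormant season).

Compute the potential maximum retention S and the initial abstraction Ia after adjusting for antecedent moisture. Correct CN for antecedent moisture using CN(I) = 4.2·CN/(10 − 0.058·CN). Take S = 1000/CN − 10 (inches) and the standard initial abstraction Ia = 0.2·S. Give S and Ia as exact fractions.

Adjust CN=93 to AMC I: 4.2·93/(10 − 0.058·93) → (1953/5) ÷ (2303/500) = 27900/329 ≈ 84.802
Max retention: S = 1000/(27900/329) − 10 = 500/279 in (≈ 1.792 in)
Ia = 0.2·(500/279) = 100/279 in ≈ 0.358 in

S = 500/279 in ≈ 1.792 in; Ia = 100/279 in ≈ 0.358 in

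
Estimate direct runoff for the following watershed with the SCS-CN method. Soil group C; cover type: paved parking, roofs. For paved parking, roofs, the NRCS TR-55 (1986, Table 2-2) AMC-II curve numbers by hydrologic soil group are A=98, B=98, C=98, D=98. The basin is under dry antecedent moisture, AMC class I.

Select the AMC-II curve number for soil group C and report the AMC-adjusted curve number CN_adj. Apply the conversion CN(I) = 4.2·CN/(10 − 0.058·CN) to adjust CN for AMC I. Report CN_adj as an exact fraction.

NRCS table: paved parking, roofs, soil group C → CN(II) = 98
CN(I) from CN(II)=98: (4.2·98)/(10 − 0.058·98) = 102900/1079 ≈ 95.366

CN_adj = 102900/1079 ≈ 95.366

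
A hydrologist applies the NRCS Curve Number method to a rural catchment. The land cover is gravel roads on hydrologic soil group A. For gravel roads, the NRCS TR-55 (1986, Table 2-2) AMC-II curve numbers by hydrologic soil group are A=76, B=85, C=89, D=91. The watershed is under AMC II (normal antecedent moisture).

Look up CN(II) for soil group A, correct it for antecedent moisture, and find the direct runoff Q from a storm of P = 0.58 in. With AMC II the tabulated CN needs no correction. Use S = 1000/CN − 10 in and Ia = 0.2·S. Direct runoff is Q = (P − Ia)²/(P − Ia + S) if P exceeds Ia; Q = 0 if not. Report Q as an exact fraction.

NRCS table: gravel roads, soil group A → CN(II) = 76
Average conditions: CN = 76 (no AMC adjustment).
Retention S: 1000/CN − 10 with CN=76.000 → S = 60/19 ≈ 3.158 in
Ia = 0.2S: 0.2·3.158 = 0.632 in (exactly 12/19)
P = 0.580 ≤ Ia = 0.632 in: entire storm abstracted, Q = 0.

Q = 0 in ≈ 0.000 in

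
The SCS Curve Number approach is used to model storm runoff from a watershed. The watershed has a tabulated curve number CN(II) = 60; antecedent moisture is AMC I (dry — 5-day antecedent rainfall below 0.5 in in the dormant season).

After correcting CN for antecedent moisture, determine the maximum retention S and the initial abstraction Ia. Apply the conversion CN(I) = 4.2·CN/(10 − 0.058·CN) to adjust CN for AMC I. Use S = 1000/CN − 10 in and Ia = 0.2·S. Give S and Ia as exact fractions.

Adjust CN=60 to AMC I: 4.2·60/(10 − 0.058·60) → 252 ÷ (163/25) = 6300/163 ≈ 38.650
Retention S: 1000/CN − 10 with CN=38.650 → S = 1000/63 ≈ 15.873 in
Ia = 0.2S: 0.2·15.873 = 3.175 in (exactly 200/63)

S = 1000/63 in ≈ 15.873 in; Ia = 200/63 in ≈ 3.175 in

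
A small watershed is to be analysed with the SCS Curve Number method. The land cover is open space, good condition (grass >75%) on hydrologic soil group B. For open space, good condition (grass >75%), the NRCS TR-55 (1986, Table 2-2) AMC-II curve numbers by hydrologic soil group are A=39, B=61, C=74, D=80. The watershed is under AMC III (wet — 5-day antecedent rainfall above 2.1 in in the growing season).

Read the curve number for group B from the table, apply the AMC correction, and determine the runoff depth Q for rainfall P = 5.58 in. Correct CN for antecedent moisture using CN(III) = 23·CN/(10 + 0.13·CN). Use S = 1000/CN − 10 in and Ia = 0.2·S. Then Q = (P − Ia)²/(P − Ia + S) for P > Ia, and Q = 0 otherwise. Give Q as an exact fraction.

NRCS table: open space, good condition (grass >75%), soil group B → CN(II) = 61
Adjust CN=61 to AMC III: 23·61/(10 + 0.13·61) → 1403 ÷ (1793/100) = 140300/1793 ≈ 78.249
Max retention: S = 1000/(140300/1793) − 10 = 3900/1403 in (≈ 2.780 in)
Initial abstraction Ia = S/5 = (3900/1403)/5 = 780/1403 ≈ 0.556 in
Since P=5.580 > Ia=0.556: effective rainfall P−Ia = 352437/70150 in
Q: (352437/70150)² ÷ (547437/70150) = 41403946323/12800901850 in (≈ 3.234 in)

Q = 41403946323/12800901850 in ≈ 3.234 in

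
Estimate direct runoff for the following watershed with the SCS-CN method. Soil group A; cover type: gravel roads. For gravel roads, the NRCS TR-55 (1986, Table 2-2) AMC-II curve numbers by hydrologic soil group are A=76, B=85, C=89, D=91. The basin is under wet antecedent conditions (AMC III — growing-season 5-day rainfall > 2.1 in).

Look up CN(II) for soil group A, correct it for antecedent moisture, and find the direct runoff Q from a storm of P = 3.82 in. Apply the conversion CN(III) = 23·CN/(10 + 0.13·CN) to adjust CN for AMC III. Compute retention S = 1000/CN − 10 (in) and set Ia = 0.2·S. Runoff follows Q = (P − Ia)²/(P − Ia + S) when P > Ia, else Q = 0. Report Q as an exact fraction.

Q = 6001136089/2348153950 in ≈ 2.556 in

NRCS table: gravel roads, soil group A → CN(II) = 76
Adjust CN=76 to AMC III: 23·76/(10 + 0.13·76) → 1748 ÷ (497/25) = 43700/497 ≈ 87.928
Max retention: S = 1000/(43700/497) − 10 = 600/437 in (≈ 1.373 in)
Ia = 0.2S: 0.2·1.373 = 0.275 in (exactly 120/437)
P − Ia = 3.820 − 0.275 = 77467/21850 ≈ 3.545 in (> 0, runoff occurs)
Q: (77467/21850)² ÷ (107467/21850) = 6001136089/2348153950 in (≈ 2.556 in)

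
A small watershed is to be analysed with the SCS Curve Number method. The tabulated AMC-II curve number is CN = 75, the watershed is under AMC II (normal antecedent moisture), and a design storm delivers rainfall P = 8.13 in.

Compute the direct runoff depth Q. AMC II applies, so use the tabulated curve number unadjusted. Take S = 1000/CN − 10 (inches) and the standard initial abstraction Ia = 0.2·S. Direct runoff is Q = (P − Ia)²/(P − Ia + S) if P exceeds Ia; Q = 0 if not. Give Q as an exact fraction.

Q = 5013121/971700 in ≈ 5.159 in

CN(II) = 75; AMC II needs no correction.
S = 1000/75 − 10 = 10/3 in ≈ 3.333 in
Ia = 0.2S: 0.2·3.333 = 0.667 in (exactly 2/3)
Since P=8.130 > Ia=0.667: effective rainfall P−Ia = 2239/300 in
Q = (2239/300)²/((2239/300) + 10/3) = (5013121/90000)/(3239/300) = 5013121/971700 in ≈ 5.159 in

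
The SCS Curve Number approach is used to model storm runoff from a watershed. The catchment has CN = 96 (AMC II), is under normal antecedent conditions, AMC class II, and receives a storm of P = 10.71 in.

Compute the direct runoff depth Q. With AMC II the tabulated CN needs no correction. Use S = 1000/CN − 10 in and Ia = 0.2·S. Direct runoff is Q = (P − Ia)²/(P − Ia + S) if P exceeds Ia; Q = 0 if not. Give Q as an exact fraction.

Q = 2540836/248475 in ≈ 10.226 in

CN(II) = 96; AMC II needs no correction.
Retention S: 1000/CN − 10 with CN=96.000 → S = 5/12 ≈ 0.417 in
Ia = 0.2·(5/12) = 1/12 in ≈ 0.083 in
P − Ia = 10.710 − 0.083 = 797/75 ≈ 10.627 in (> 0, runoff occurs)
Q = (797/75)²/((797/75) + 5/12) = (635209/5625)/(3313/300) = 2540836/248475 in ≈ 10.226 in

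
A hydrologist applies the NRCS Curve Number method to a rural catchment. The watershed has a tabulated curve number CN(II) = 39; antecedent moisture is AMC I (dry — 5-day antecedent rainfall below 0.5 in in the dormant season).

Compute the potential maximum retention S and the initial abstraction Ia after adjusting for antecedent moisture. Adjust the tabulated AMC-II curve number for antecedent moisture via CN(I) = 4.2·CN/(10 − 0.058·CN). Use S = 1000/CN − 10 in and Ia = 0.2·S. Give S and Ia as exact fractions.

Adjust CN=39 to AMC I: 4.2·39/(10 − 0.058·39) → (819/5) ÷ (3869/500) = 81900/3869 ≈ 21.168
Max retention: S = 1000/(81900/3869) − 10 = 30500/819 in (≈ 37.241 in)
Ia = 0.2S: 0.2·37.241 = 7.448 in (exactly 6100/819)

S = 30500/819 in ≈ 37.241 in; Ia = 6100/819 in ≈ 7.448 in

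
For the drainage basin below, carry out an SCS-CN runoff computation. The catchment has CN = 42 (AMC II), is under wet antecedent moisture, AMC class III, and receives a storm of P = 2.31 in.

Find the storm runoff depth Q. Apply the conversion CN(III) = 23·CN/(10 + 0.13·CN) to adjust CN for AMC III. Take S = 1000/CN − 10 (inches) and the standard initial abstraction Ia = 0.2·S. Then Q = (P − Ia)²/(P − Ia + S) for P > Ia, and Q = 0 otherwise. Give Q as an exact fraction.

Q = 2870066329/16594575900 in ≈ 0.173 in

Wet (AMC III): CN(III) = 23·42/(10 + 0.13·42) = 966/(773/50) = 48300/773 ≈ 62.484
Retention S: 1000/CN − 10 with CN=62.484 → S = 2900/483 ≈ 6.004 in
Ia = 0.2·(2900/483) = 580/483 in ≈ 1.201 in
Excess rainfall: 2.310 − 1.201 = 1.109 in; P > Ia so Q > 0
Q: (53573/48300)² ÷ (343573/48300) = 2870066329/16594575900 in (≈ 0.173 in)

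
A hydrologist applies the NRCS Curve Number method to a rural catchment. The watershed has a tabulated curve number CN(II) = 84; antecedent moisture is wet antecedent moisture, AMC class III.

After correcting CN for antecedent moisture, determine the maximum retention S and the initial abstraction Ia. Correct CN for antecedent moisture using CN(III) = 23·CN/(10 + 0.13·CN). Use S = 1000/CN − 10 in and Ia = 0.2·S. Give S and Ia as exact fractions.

S = 400/483 in ≈ 0.828 in; Ia = 80/483 in ≈ 0.166 in

Wet (AMC III): CN(III) = 23·84/(10 + 0.13·84) = 1932/(523/25) = 48300/523 ≈ 92.352
Max retention: S = 1000/(48300/523) − 10 = 400/483 in (≈ 0.828 in)
Ia = 0.2·(400/483) = 80/483 in ≈ 0.166 in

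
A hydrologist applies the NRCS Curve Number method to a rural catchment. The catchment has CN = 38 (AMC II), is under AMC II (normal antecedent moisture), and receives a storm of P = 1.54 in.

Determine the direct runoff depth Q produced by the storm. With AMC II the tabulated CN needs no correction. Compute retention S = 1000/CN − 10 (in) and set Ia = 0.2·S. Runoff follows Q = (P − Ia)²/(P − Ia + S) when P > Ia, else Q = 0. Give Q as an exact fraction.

AMC II — tabulated CN = 38 applies directly.
S = 1000/38 − 10 = 310/19 in ≈ 16.316 in
Ia = 0.2·(310/19) = 62/19 in ≈ 3.263 in
P = 1.540 ≤ Ia = 3.263 in: entire storm abstracted, Q = 0.

Q = 0 in ≈ 0.000 in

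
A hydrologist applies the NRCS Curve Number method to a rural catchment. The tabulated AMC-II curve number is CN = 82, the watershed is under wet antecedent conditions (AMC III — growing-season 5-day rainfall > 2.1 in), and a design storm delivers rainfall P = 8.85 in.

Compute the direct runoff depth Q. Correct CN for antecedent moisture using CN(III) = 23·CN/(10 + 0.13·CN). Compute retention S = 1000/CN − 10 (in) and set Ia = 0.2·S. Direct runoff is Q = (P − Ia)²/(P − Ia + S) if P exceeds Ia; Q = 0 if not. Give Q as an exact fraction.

Q = 8890160907/1139841820 in ≈ 7.799 in

CN(III) from CN(II)=82: (23·82)/(10 + 0.13·82) = 94300/1033 ≈ 91.288
Max retention: S = 1000/(94300/1033) − 10 = 900/943 in (≈ 0.954 in)
Initial abstraction Ia = S/5 = (900/943)/5 = 180/943 ≈ 0.191 in
P − Ia = 8.850 − 0.191 = 163311/18860 ≈ 8.659 in (> 0, runoff occurs)
Q = (163311/18860)²/((163311/18860) + 900/943) = (26670482721/355699600)/(181311/18860) = 8890160907/1139841820 in ≈ 7.799 in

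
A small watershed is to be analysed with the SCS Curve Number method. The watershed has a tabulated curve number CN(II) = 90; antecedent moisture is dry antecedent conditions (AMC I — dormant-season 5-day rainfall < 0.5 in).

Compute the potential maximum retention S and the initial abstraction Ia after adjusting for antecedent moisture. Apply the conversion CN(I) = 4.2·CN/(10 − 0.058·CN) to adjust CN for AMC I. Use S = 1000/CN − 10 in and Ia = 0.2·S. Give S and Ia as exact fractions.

S = 500/189 in ≈ 2.646 in; Ia = 100/189 in ≈ 0.529 in

Adjust CN=90 to AMC I: 4.2·90/(10 − 0.058·90) → 378 ÷ (239/50) = 18900/239 ≈ 79.079
Retention S: 1000/CN − 10 with CN=79.079 → S = 500/189 ≈ 2.646 in
Ia = 0.2S: 0.2·2.646 = 0.529 in (exactly 100/189)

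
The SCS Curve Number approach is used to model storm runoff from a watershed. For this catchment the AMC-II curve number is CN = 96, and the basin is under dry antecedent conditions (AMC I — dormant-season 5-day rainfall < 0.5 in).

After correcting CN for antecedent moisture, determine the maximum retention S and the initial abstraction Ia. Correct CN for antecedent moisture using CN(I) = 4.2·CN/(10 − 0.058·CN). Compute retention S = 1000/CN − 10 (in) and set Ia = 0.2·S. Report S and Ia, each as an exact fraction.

S = 125/126 in ≈ 0.992 in; Ia = 25/126 in ≈ 0.198 in

CN(I) from CN(II)=96: (4.2·96)/(10 − 0.058·96) = 25200/277 ≈ 90.975
Max retention: S = 1000/(25200/277) − 10 = 125/126 in (≈ 0.992 in)
Ia = 0.2·(125/126) = 25/126 in ≈ 0.198 in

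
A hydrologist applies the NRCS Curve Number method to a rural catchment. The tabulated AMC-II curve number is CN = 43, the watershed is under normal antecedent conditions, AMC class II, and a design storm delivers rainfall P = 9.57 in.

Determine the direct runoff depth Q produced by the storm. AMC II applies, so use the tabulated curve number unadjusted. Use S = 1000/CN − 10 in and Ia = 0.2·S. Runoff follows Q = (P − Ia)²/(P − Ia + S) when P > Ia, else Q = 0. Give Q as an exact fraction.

Q = 98346889/41447700 in ≈ 2.373 in

CN(II) = 43; AMC II needs no correction.
S = 1000/43 − 10 = 570/43 in ≈ 13.256 in
Ia = 0.2S: 0.2·13.256 = 2.651 in (exactly 114/43)
P − Ia = 9.570 − 2.651 = 29751/4300 ≈ 6.919 in (> 0, runoff occurs)
Runoff Q = (P−Ia)²/(P−Ia+S) = (6.919)²/(6.919+13.256) = 98346889/41447700 ≈ 2.373 in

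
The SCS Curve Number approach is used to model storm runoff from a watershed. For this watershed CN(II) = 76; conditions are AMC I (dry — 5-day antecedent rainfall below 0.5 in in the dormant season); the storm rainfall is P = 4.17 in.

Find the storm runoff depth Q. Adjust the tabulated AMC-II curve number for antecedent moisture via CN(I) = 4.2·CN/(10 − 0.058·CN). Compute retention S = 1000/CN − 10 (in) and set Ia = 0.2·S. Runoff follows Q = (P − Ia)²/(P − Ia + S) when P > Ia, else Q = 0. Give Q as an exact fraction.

Dry (AMC I): CN(I) = 4.2·76/(10 − 0.058·76) = (1596/5)/(699/125) = 13300/233 ≈ 57.082
S = 1000/(13300/233) − 10 = 1000/133 in ≈ 7.519 in
Ia = 0.2·(1000/133) = 200/133 in ≈ 1.504 in
P − Ia = 4.170 − 1.504 = 35461/13300 ≈ 2.666 in (> 0, runoff occurs)
Q: (35461/13300)² ÷ (135461/13300) = 1257482521/1801631300 in (≈ 0.698 in)

Q = 1257482521/1801631300 in ≈ 0.698 in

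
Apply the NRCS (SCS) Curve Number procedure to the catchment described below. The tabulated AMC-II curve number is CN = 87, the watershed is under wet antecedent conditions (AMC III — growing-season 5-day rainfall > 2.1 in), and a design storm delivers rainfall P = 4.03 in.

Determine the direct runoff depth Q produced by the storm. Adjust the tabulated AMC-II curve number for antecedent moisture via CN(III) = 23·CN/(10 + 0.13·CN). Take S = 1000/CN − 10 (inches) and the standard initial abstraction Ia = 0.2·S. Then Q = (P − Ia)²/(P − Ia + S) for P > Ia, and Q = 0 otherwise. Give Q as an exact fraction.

CN(III) from CN(II)=87: (23·87)/(10 + 0.13·87) = 200100/2131 ≈ 93.900
S = 1000/(200100/2131) − 10 = 1300/2001 in ≈ 0.650 in
Initial abstraction Ia = S/5 = (1300/2001)/5 = 260/2001 ≈ 0.130 in
Since P=4.030 > Ia=0.130: effective rainfall P−Ia = 780403/200100 in
Q = (780403/200100)²/((780403/200100) + 1300/2001) = (609028842409/40040010000)/(910403/200100) = 3603720961/1077938700 in ≈ 3.343 in

Q = 3603720961/1077938700 in ≈ 3.343 in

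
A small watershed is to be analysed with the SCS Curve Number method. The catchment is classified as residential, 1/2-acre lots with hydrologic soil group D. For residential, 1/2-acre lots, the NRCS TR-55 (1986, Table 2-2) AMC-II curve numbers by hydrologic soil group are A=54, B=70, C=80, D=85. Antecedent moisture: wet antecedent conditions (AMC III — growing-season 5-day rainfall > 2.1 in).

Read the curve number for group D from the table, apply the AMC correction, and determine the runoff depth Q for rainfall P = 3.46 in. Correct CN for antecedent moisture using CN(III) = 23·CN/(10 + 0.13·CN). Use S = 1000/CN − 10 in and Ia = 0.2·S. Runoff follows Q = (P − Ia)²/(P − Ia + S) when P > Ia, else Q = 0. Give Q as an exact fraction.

Q = 4178717449/1557020650 in ≈ 2.684 in

NRCS table: residential, 1/2-acre lots, soil group D → CN(II) = 85
Wet (AMC III): CN(III) = 23·85/(10 + 0.13·85) = 1955/(421/20) = 39100/421 ≈ 92.874
Retention S: 1000/CN − 10 with CN=92.874 → S = 300/391 ≈ 0.767 in
Ia = 0.2·(300/391) = 60/391 in ≈ 0.153 in
Since P=3.460 > Ia=0.153: effective rainfall P−Ia = 64643/19550 in
Q = (64643/19550)²/((64643/19550) + 300/391) = (4178717449/382202500)/(79643/19550) = 4178717449/1557020650 in ≈ 2.684 in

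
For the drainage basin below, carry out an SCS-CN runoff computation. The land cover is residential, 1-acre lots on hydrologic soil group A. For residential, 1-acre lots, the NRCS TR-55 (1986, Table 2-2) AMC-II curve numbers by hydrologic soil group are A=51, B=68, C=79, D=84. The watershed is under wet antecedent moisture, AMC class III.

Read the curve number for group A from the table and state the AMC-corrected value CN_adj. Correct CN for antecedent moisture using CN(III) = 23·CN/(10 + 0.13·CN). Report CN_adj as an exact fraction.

CN_adj = 117300/1663 ≈ 70.535

NRCS table: residential, 1-acre lots, soil group A → CN(II) = 51
Wet (AMC III): CN(III) = 23·51/(10 + 0.13·51) = 1173/(1663/100) = 117300/1663 ≈ 70.535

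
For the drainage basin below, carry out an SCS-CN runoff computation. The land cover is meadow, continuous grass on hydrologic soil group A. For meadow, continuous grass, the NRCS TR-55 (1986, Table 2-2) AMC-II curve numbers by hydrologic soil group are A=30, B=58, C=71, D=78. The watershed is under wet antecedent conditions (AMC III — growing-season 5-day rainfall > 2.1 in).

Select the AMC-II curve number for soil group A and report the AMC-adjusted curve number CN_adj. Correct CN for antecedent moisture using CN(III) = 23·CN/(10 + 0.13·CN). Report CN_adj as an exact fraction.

NRCS table: meadow, continuous grass, soil group A → CN(II) = 30
Adjust CN=30 to AMC III: 23·30/(10 + 0.13·30) → 690 ÷ (139/10) = 6900/139 ≈ 49.640

CN_adj = 6900/139 ≈ 49.640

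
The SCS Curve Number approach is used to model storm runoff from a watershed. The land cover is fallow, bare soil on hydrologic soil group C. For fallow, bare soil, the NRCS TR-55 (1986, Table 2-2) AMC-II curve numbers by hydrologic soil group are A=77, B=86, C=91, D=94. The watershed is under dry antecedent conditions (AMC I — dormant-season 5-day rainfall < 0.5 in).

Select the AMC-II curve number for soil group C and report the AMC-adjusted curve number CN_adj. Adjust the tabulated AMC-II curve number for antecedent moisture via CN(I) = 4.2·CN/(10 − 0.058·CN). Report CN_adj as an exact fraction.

CN_adj = 63700/787 ≈ 80.940

NRCS table: fallow, bare soil, soil group C → CN(II) = 91
Adjust CN=91 to AMC I: 4.2·91/(10 − 0.058·91) → (1911/5) ÷ (2361/500) = 63700/787 ≈ 80.940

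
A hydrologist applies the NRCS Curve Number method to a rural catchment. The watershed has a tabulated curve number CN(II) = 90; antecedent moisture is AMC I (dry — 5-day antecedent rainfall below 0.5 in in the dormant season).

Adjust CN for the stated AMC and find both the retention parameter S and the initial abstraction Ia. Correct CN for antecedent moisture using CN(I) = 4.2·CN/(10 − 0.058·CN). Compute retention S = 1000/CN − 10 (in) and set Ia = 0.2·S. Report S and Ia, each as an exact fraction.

Dry (AMC I): CN(I) = 4.2·90/(10 − 0.058·90) = 378/(239/50) = 18900/239 ≈ 79.079
S = 1000/(18900/239) − 10 = 500/189 in ≈ 2.646 in
Initial abstraction Ia = S/5 = (500/189)/5 = 100/189 ≈ 0.529 in

S = 500/189 in ≈ 2.646 in; Ia = 100/189 in ≈ 0.529 in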